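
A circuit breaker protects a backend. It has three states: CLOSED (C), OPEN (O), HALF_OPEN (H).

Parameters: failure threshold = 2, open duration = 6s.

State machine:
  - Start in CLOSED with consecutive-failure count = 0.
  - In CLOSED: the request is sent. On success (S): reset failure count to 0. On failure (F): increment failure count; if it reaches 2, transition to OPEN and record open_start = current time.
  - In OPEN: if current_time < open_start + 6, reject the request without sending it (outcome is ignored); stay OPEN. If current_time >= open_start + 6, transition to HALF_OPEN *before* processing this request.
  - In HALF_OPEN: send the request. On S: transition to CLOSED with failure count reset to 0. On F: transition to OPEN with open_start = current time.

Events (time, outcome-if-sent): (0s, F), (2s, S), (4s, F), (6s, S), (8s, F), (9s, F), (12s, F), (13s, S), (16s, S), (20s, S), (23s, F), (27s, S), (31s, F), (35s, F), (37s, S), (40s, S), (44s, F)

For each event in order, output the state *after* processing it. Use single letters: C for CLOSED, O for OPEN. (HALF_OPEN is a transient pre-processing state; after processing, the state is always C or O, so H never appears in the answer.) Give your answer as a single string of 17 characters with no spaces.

State after each event:
  event#1 t=0s outcome=F: state=CLOSED
  event#2 t=2s outcome=S: state=CLOSED
  event#3 t=4s outcome=F: state=CLOSED
  event#4 t=6s outcome=S: state=CLOSED
  event#5 t=8s outcome=F: state=CLOSED
  event#6 t=9s outcome=F: state=OPEN
  event#7 t=12s outcome=F: state=OPEN
  event#8 t=13s outcome=S: state=OPEN
  event#9 t=16s outcome=S: state=CLOSED
  event#10 t=20s outcome=S: state=CLOSED
  event#11 t=23s outcome=F: state=CLOSED
  event#12 t=27s outcome=S: state=CLOSED
  event#13 t=31s outcome=F: state=CLOSED
  event#14 t=35s outcome=F: state=OPEN
  event#15 t=37s outcome=S: state=OPEN
  event#16 t=40s outcome=S: state=OPEN
  event#17 t=44s outcome=F: state=OPEN

Answer: CCCCCOOOCCCCCOOOO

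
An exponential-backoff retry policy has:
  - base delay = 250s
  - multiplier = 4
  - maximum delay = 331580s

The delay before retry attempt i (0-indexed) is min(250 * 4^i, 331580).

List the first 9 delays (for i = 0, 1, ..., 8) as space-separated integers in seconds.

Computing each delay:
  i=0: min(250*4^0, 331580) = 250
  i=1: min(250*4^1, 331580) = 1000
  i=2: min(250*4^2, 331580) = 4000
  i=3: min(250*4^3, 331580) = 16000
  i=4: min(250*4^4, 331580) = 64000
  i=5: min(250*4^5, 331580) = 256000
  i=6: min(250*4^6, 331580) = 331580
  i=7: min(250*4^7, 331580) = 331580
  i=8: min(250*4^8, 331580) = 331580

Answer: 250 1000 4000 16000 64000 256000 331580 331580 331580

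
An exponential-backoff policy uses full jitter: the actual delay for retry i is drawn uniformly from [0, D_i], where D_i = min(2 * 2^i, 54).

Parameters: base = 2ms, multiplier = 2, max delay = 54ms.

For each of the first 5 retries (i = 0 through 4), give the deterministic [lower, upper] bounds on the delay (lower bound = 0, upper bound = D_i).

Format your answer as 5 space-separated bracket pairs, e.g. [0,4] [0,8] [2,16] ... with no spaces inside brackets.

Computing bounds per retry:
  i=0: D_i=min(2*2^0,54)=2, bounds=[0,2]
  i=1: D_i=min(2*2^1,54)=4, bounds=[0,4]
  i=2: D_i=min(2*2^2,54)=8, bounds=[0,8]
  i=3: D_i=min(2*2^3,54)=16, bounds=[0,16]
  i=4: D_i=min(2*2^4,54)=32, bounds=[0,32]

Answer: [0,2] [0,4] [0,8] [0,16] [0,32]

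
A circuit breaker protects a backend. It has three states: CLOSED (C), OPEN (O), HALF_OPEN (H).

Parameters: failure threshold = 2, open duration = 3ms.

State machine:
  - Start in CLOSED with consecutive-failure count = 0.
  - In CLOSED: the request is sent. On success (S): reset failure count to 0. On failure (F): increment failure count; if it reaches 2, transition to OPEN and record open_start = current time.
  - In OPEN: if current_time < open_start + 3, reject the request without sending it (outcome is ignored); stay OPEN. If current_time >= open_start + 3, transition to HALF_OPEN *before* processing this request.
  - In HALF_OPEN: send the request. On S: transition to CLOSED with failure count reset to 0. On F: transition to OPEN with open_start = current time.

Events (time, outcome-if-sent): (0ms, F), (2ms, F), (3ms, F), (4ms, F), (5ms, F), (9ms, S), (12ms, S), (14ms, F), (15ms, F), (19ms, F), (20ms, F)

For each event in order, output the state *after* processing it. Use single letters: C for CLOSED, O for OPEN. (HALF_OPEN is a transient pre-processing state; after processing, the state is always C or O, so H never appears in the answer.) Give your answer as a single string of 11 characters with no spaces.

State after each event:
  event#1 t=0ms outcome=F: state=CLOSED
  event#2 t=2ms outcome=F: state=OPEN
  event#3 t=3ms outcome=F: state=OPEN
  event#4 t=4ms outcome=F: state=OPEN
  event#5 t=5ms outcome=F: state=OPEN
  event#6 t=9ms outcome=S: state=CLOSED
  event#7 t=12ms outcome=S: state=CLOSED
  event#8 t=14ms outcome=F: state=CLOSED
  event#9 t=15ms outcome=F: state=OPEN
  event#10 t=19ms outcome=F: state=OPEN
  event#11 t=20ms outcome=F: state=OPEN

Answer: COOOOCCCOOO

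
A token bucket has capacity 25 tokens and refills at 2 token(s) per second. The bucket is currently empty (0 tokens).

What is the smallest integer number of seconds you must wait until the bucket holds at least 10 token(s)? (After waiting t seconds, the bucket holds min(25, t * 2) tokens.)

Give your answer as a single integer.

Answer: 5

Derivation:
Need t * 2 >= 10, so t >= 10/2.
Smallest integer t = ceil(10/2) = 5.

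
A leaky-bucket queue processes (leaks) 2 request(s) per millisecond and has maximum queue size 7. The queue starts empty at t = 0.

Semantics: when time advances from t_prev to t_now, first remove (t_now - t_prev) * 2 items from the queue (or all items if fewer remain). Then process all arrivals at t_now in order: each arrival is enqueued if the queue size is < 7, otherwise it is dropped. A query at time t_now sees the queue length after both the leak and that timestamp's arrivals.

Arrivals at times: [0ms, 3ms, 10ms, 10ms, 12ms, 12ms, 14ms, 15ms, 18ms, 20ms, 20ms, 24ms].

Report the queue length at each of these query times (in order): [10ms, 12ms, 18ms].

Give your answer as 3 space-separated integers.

Queue lengths at query times:
  query t=10ms: backlog = 2
  query t=12ms: backlog = 2
  query t=18ms: backlog = 1

Answer: 2 2 1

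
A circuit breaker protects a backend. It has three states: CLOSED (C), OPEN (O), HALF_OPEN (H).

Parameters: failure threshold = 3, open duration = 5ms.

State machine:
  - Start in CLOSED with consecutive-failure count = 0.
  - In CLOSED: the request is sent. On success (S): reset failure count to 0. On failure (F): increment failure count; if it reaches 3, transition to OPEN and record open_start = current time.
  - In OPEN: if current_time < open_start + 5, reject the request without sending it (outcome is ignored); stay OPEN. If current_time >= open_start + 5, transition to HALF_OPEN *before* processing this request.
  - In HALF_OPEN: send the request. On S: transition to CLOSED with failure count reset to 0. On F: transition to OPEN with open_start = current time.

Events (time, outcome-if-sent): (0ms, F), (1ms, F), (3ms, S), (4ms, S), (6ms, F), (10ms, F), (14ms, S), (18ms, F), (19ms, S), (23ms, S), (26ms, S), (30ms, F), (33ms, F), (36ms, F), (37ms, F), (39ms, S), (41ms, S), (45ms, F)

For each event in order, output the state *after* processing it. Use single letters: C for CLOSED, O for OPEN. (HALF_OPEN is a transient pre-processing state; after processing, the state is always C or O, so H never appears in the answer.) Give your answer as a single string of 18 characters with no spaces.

Answer: CCCCCCCCCCCCCOOOCC

Derivation:
State after each event:
  event#1 t=0ms outcome=F: state=CLOSED
  event#2 t=1ms outcome=F: state=CLOSED
  event#3 t=3ms outcome=S: state=CLOSED
  event#4 t=4ms outcome=S: state=CLOSED
  event#5 t=6ms outcome=F: state=CLOSED
  event#6 t=10ms outcome=F: state=CLOSED
  event#7 t=14ms outcome=S: state=CLOSED
  event#8 t=18ms outcome=F: state=CLOSED
  event#9 t=19ms outcome=S: state=CLOSED
  event#10 t=23ms outcome=S: state=CLOSED
  event#11 t=26ms outcome=S: state=CLOSED
  event#12 t=30ms outcome=F: state=CLOSED
  event#13 t=33ms outcome=F: state=CLOSED
  event#14 t=36ms outcome=F: state=OPEN
  event#15 t=37ms outcome=F: state=OPEN
  event#16 t=39ms outcome=S: state=OPEN
  event#17 t=41ms outcome=S: state=CLOSED
  event#18 t=45ms outcome=F: state=CLOSED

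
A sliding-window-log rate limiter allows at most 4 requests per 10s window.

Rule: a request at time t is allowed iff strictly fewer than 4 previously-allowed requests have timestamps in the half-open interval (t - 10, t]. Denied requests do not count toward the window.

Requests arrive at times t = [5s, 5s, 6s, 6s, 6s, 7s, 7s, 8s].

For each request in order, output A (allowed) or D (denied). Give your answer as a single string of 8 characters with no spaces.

Tracking allowed requests in the window:
  req#1 t=5s: ALLOW
  req#2 t=5s: ALLOW
  req#3 t=6s: ALLOW
  req#4 t=6s: ALLOW
  req#5 t=6s: DENY
  req#6 t=7s: DENY
  req#7 t=7s: DENY
  req#8 t=8s: DENY

Answer: AAAADDDD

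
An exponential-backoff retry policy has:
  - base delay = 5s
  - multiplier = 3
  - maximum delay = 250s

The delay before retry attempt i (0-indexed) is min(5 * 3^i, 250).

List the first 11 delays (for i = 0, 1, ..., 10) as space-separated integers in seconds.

Computing each delay:
  i=0: min(5*3^0, 250) = 5
  i=1: min(5*3^1, 250) = 15
  i=2: min(5*3^2, 250) = 45
  i=3: min(5*3^3, 250) = 135
  i=4: min(5*3^4, 250) = 250
  i=5: min(5*3^5, 250) = 250
  i=6: min(5*3^6, 250) = 250
  i=7: min(5*3^7, 250) = 250
  i=8: min(5*3^8, 250) = 250
  i=9: min(5*3^9, 250) = 250
  i=10: min(5*3^10, 250) = 250

Answer: 5 15 45 135 250 250 250 250 250 250 250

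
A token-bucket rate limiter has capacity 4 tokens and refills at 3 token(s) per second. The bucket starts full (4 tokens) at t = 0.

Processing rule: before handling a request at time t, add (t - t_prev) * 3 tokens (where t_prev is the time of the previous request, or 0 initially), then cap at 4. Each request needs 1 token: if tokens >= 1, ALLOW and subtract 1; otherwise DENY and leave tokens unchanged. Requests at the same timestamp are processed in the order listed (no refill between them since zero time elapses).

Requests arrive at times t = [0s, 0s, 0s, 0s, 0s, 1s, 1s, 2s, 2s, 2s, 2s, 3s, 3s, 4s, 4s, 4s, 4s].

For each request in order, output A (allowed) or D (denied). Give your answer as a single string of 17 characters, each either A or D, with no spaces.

Answer: AAAADAAAAAAAAAAAA

Derivation:
Simulating step by step:
  req#1 t=0s: ALLOW
  req#2 t=0s: ALLOW
  req#3 t=0s: ALLOW
  req#4 t=0s: ALLOW
  req#5 t=0s: DENY
  req#6 t=1s: ALLOW
  req#7 t=1s: ALLOW
  req#8 t=2s: ALLOW
  req#9 t=2s: ALLOW
  req#10 t=2s: ALLOW
  req#11 t=2s: ALLOW
  req#12 t=3s: ALLOW
  req#13 t=3s: ALLOW
  req#14 t=4s: ALLOW
  req#15 t=4s: ALLOW
  req#16 t=4s: ALLOW
  req#17 t=4s: ALLOW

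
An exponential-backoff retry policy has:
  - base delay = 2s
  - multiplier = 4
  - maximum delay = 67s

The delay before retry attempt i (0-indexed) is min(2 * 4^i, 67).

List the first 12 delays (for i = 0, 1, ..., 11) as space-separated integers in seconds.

Computing each delay:
  i=0: min(2*4^0, 67) = 2
  i=1: min(2*4^1, 67) = 8
  i=2: min(2*4^2, 67) = 32
  i=3: min(2*4^3, 67) = 67
  i=4: min(2*4^4, 67) = 67
  i=5: min(2*4^5, 67) = 67
  i=6: min(2*4^6, 67) = 67
  i=7: min(2*4^7, 67) = 67
  i=8: min(2*4^8, 67) = 67
  i=9: min(2*4^9, 67) = 67
  i=10: min(2*4^10, 67) = 67
  i=11: min(2*4^11, 67) = 67

Answer: 2 8 32 67 67 67 67 67 67 67 67 67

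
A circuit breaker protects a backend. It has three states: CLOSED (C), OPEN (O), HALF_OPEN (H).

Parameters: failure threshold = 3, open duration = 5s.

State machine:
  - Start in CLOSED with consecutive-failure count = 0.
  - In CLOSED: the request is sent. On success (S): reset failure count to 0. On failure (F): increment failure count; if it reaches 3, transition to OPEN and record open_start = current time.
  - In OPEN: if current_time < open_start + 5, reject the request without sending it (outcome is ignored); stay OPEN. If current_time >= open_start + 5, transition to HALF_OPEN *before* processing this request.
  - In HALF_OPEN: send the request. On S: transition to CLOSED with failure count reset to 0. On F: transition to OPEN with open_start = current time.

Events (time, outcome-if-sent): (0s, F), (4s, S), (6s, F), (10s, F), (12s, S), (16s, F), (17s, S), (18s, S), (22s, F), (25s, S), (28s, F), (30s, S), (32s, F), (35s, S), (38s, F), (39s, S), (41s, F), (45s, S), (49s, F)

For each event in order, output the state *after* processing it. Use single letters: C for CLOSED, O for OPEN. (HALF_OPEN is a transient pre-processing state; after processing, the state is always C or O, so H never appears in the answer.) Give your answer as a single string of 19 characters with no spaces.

State after each event:
  event#1 t=0s outcome=F: state=CLOSED
  event#2 t=4s outcome=S: state=CLOSED
  event#3 t=6s outcome=F: state=CLOSED
  event#4 t=10s outcome=F: state=CLOSED
  event#5 t=12s outcome=S: state=CLOSED
  event#6 t=16s outcome=F: state=CLOSED
  event#7 t=17s outcome=S: state=CLOSED
  event#8 t=18s outcome=S: state=CLOSED
  event#9 t=22s outcome=F: state=CLOSED
  event#10 t=25s outcome=S: state=CLOSED
  event#11 t=28s outcome=F: state=CLOSED
  event#12 t=30s outcome=S: state=CLOSED
  event#13 t=32s outcome=F: state=CLOSED
  event#14 t=35s outcome=S: state=CLOSED
  event#15 t=38s outcome=F: state=CLOSED
  event#16 t=39s outcome=S: state=CLOSED
  event#17 t=41s outcome=F: state=CLOSED
  event#18 t=45s outcome=S: state=CLOSED
  event#19 t=49s outcome=F: state=CLOSED

Answer: CCCCCCCCCCCCCCCCCCC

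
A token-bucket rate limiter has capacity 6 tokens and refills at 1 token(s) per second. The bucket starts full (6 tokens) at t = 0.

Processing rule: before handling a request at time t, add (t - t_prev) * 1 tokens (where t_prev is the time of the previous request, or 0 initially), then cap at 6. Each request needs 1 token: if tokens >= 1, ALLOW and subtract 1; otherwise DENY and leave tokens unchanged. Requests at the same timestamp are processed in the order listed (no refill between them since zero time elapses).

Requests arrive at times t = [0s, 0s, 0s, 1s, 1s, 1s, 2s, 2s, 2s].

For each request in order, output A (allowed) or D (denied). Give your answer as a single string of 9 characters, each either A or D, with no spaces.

Answer: AAAAAAAAD

Derivation:
Simulating step by step:
  req#1 t=0s: ALLOW
  req#2 t=0s: ALLOW
  req#3 t=0s: ALLOW
  req#4 t=1s: ALLOW
  req#5 t=1s: ALLOW
  req#6 t=1s: ALLOW
  req#7 t=2s: ALLOW
  req#8 t=2s: ALLOW
  req#9 t=2s: DENY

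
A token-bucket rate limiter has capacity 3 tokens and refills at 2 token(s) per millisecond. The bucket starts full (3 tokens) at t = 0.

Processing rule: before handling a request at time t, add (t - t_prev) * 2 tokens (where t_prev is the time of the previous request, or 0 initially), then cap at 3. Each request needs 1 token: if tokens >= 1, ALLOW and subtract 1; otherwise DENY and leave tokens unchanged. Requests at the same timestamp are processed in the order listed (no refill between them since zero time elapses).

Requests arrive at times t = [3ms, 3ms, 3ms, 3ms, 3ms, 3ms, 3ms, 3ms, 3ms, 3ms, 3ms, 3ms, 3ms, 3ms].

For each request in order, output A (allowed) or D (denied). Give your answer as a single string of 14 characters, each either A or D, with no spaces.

Answer: AAADDDDDDDDDDD

Derivation:
Simulating step by step:
  req#1 t=3ms: ALLOW
  req#2 t=3ms: ALLOW
  req#3 t=3ms: ALLOW
  req#4 t=3ms: DENY
  req#5 t=3ms: DENY
  req#6 t=3ms: DENY
  req#7 t=3ms: DENY
  req#8 t=3ms: DENY
  req#9 t=3ms: DENY
  req#10 t=3ms: DENY
  req#11 t=3ms: DENY
  req#12 t=3ms: DENY
  req#13 t=3ms: DENY
  req#14 t=3ms: DENY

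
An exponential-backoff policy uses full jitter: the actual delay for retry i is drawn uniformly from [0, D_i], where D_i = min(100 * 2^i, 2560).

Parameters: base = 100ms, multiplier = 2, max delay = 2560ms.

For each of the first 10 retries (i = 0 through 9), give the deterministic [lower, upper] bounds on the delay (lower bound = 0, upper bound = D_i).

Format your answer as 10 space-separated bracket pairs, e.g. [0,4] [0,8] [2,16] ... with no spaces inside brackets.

Computing bounds per retry:
  i=0: D_i=min(100*2^0,2560)=100, bounds=[0,100]
  i=1: D_i=min(100*2^1,2560)=200, bounds=[0,200]
  i=2: D_i=min(100*2^2,2560)=400, bounds=[0,400]
  i=3: D_i=min(100*2^3,2560)=800, bounds=[0,800]
  i=4: D_i=min(100*2^4,2560)=1600, bounds=[0,1600]
  i=5: D_i=min(100*2^5,2560)=2560, bounds=[0,2560]
  i=6: D_i=min(100*2^6,2560)=2560, bounds=[0,2560]
  i=7: D_i=min(100*2^7,2560)=2560, bounds=[0,2560]
  i=8: D_i=min(100*2^8,2560)=2560, bounds=[0,2560]
  i=9: D_i=min(100*2^9,2560)=2560, bounds=[0,2560]

Answer: [0,100] [0,200] [0,400] [0,800] [0,1600] [0,2560] [0,2560] [0,2560] [0,2560] [0,2560]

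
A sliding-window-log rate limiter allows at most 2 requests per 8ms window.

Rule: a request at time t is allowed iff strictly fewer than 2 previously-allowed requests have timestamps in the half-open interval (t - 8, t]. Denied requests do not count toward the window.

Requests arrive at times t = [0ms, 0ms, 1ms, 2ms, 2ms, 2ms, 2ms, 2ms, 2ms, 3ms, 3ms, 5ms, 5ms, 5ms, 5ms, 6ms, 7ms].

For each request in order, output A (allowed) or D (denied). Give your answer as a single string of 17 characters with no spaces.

Answer: AADDDDDDDDDDDDDDD

Derivation:
Tracking allowed requests in the window:
  req#1 t=0ms: ALLOW
  req#2 t=0ms: ALLOW
  req#3 t=1ms: DENY
  req#4 t=2ms: DENY
  req#5 t=2ms: DENY
  req#6 t=2ms: DENY
  req#7 t=2ms: DENY
  req#8 t=2ms: DENY
  req#9 t=2ms: DENY
  req#10 t=3ms: DENY
  req#11 t=3ms: DENY
  req#12 t=5ms: DENY
  req#13 t=5ms: DENY
  req#14 t=5ms: DENY
  req#15 t=5ms: DENY
  req#16 t=6ms: DENY
  req#17 t=7ms: DENY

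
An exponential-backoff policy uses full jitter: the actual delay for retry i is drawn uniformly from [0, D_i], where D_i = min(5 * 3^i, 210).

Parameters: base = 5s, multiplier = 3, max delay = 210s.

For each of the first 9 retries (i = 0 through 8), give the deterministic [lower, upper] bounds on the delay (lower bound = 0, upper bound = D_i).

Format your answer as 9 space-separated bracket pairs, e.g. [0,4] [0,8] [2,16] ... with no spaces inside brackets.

Computing bounds per retry:
  i=0: D_i=min(5*3^0,210)=5, bounds=[0,5]
  i=1: D_i=min(5*3^1,210)=15, bounds=[0,15]
  i=2: D_i=min(5*3^2,210)=45, bounds=[0,45]
  i=3: D_i=min(5*3^3,210)=135, bounds=[0,135]
  i=4: D_i=min(5*3^4,210)=210, bounds=[0,210]
  i=5: D_i=min(5*3^5,210)=210, bounds=[0,210]
  i=6: D_i=min(5*3^6,210)=210, bounds=[0,210]
  i=7: D_i=min(5*3^7,210)=210, bounds=[0,210]
  i=8: D_i=min(5*3^8,210)=210, bounds=[0,210]

Answer: [0,5] [0,15] [0,45] [0,135] [0,210] [0,210] [0,210] [0,210] [0,210]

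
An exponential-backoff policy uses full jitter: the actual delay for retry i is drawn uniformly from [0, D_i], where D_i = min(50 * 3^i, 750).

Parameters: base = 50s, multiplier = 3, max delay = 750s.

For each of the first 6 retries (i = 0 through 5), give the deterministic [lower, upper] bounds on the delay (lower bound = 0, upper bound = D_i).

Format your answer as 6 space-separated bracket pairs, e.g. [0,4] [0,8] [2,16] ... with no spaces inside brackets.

Computing bounds per retry:
  i=0: D_i=min(50*3^0,750)=50, bounds=[0,50]
  i=1: D_i=min(50*3^1,750)=150, bounds=[0,150]
  i=2: D_i=min(50*3^2,750)=450, bounds=[0,450]
  i=3: D_i=min(50*3^3,750)=750, bounds=[0,750]
  i=4: D_i=min(50*3^4,750)=750, bounds=[0,750]
  i=5: D_i=min(50*3^5,750)=750, bounds=[0,750]

Answer: [0,50] [0,150] [0,450] [0,750] [0,750] [0,750]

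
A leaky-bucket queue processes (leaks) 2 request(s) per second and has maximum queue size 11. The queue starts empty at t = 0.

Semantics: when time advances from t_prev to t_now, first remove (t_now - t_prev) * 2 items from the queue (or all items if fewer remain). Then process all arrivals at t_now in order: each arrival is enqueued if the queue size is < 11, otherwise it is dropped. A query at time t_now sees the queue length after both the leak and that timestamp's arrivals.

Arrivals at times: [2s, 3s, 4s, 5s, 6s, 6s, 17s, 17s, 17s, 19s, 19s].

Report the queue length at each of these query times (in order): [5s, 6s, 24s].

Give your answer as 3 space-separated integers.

Queue lengths at query times:
  query t=5s: backlog = 1
  query t=6s: backlog = 2
  query t=24s: backlog = 0

Answer: 1 2 0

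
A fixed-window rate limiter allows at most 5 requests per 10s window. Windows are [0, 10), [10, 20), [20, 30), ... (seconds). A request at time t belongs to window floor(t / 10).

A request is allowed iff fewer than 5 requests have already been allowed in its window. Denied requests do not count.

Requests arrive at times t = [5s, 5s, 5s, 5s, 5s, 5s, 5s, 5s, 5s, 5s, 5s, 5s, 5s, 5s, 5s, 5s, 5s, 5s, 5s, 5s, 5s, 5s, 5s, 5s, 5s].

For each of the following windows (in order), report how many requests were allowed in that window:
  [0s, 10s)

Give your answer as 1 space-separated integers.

Answer: 5

Derivation:
Processing requests:
  req#1 t=5s (window 0): ALLOW
  req#2 t=5s (window 0): ALLOW
  req#3 t=5s (window 0): ALLOW
  req#4 t=5s (window 0): ALLOW
  req#5 t=5s (window 0): ALLOW
  req#6 t=5s (window 0): DENY
  req#7 t=5s (window 0): DENY
  req#8 t=5s (window 0): DENY
  req#9 t=5s (window 0): DENY
  req#10 t=5s (window 0): DENY
  req#11 t=5s (window 0): DENY
  req#12 t=5s (window 0): DENY
  req#13 t=5s (window 0): DENY
  req#14 t=5s (window 0): DENY
  req#15 t=5s (window 0): DENY
  req#16 t=5s (window 0): DENY
  req#17 t=5s (window 0): DENY
  req#18 t=5s (window 0): DENY
  req#19 t=5s (window 0): DENY
  req#20 t=5s (window 0): DENY
  req#21 t=5s (window 0): DENY
  req#22 t=5s (window 0): DENY
  req#23 t=5s (window 0): DENY
  req#24 t=5s (window 0): DENY
  req#25 t=5s (window 0): DENY

Allowed counts by window: 5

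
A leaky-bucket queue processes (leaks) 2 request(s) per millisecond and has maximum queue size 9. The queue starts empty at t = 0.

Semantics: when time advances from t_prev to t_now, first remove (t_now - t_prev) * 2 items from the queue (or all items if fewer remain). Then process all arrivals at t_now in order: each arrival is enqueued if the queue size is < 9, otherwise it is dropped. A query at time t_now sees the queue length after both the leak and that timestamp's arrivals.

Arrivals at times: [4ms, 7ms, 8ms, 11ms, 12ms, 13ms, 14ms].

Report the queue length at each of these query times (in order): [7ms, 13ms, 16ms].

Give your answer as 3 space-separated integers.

Answer: 1 1 0

Derivation:
Queue lengths at query times:
  query t=7ms: backlog = 1
  query t=13ms: backlog = 1
  query t=16ms: backlog = 0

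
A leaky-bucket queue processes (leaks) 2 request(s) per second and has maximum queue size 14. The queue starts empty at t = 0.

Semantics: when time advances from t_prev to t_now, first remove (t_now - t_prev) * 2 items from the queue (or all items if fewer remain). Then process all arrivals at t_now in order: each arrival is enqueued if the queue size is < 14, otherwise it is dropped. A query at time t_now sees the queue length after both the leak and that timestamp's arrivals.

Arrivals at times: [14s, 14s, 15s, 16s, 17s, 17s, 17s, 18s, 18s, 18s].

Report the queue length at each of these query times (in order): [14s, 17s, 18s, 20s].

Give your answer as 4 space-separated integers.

Queue lengths at query times:
  query t=14s: backlog = 2
  query t=17s: backlog = 3
  query t=18s: backlog = 4
  query t=20s: backlog = 0

Answer: 2 3 4 0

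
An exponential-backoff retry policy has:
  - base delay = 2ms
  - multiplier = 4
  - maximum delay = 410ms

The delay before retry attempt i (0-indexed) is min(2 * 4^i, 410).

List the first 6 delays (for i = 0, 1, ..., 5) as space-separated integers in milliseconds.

Computing each delay:
  i=0: min(2*4^0, 410) = 2
  i=1: min(2*4^1, 410) = 8
  i=2: min(2*4^2, 410) = 32
  i=3: min(2*4^3, 410) = 128
  i=4: min(2*4^4, 410) = 410
  i=5: min(2*4^5, 410) = 410

Answer: 2 8 32 128 410 410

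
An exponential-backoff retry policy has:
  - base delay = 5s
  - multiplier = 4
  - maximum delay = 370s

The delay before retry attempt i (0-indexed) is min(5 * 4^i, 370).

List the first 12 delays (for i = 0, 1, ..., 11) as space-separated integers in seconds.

Answer: 5 20 80 320 370 370 370 370 370 370 370 370

Derivation:
Computing each delay:
  i=0: min(5*4^0, 370) = 5
  i=1: min(5*4^1, 370) = 20
  i=2: min(5*4^2, 370) = 80
  i=3: min(5*4^3, 370) = 320
  i=4: min(5*4^4, 370) = 370
  i=5: min(5*4^5, 370) = 370
  i=6: min(5*4^6, 370) = 370
  i=7: min(5*4^7, 370) = 370
  i=8: min(5*4^8, 370) = 370
  i=9: min(5*4^9, 370) = 370
  i=10: min(5*4^10, 370) = 370
  i=11: min(5*4^11, 370) = 370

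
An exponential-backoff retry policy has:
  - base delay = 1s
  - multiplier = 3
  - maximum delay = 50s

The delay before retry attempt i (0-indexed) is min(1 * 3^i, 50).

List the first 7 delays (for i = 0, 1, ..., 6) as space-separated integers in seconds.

Computing each delay:
  i=0: min(1*3^0, 50) = 1
  i=1: min(1*3^1, 50) = 3
  i=2: min(1*3^2, 50) = 9
  i=3: min(1*3^3, 50) = 27
  i=4: min(1*3^4, 50) = 50
  i=5: min(1*3^5, 50) = 50
  i=6: min(1*3^6, 50) = 50

Answer: 1 3 9 27 50 50 50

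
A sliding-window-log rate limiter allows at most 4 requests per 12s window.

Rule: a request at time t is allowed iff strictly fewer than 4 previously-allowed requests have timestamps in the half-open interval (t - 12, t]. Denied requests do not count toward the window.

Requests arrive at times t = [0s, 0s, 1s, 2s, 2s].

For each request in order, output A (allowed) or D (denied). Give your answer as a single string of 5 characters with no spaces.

Answer: AAAAD

Derivation:
Tracking allowed requests in the window:
  req#1 t=0s: ALLOW
  req#2 t=0s: ALLOW
  req#3 t=1s: ALLOW
  req#4 t=2s: ALLOW
  req#5 t=2s: DENY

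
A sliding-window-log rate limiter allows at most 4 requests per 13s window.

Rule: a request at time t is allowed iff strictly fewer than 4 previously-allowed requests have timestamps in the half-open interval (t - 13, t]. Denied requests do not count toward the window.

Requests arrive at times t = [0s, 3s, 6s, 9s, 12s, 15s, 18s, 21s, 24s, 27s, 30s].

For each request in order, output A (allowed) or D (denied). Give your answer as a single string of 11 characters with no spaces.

Tracking allowed requests in the window:
  req#1 t=0s: ALLOW
  req#2 t=3s: ALLOW
  req#3 t=6s: ALLOW
  req#4 t=9s: ALLOW
  req#5 t=12s: DENY
  req#6 t=15s: ALLOW
  req#7 t=18s: ALLOW
  req#8 t=21s: ALLOW
  req#9 t=24s: ALLOW
  req#10 t=27s: DENY
  req#11 t=30s: ALLOW

Answer: AAAADAAAADA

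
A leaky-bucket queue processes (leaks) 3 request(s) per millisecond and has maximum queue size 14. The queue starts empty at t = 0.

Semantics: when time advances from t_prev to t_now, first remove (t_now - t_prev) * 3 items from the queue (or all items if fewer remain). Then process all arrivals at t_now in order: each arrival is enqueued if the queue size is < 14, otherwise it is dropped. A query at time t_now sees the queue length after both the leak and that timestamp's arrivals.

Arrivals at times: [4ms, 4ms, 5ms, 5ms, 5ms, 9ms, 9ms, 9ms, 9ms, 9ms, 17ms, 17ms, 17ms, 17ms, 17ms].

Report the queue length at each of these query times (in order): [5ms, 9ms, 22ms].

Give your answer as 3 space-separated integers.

Queue lengths at query times:
  query t=5ms: backlog = 3
  query t=9ms: backlog = 5
  query t=22ms: backlog = 0

Answer: 3 5 0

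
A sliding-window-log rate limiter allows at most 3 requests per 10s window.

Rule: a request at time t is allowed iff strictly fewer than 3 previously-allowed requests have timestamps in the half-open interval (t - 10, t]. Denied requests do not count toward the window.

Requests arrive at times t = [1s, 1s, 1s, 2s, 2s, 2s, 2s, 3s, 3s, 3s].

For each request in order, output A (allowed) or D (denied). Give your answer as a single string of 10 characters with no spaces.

Tracking allowed requests in the window:
  req#1 t=1s: ALLOW
  req#2 t=1s: ALLOW
  req#3 t=1s: ALLOW
  req#4 t=2s: DENY
  req#5 t=2s: DENY
  req#6 t=2s: DENY
  req#7 t=2s: DENY
  req#8 t=3s: DENY
  req#9 t=3s: DENY
  req#10 t=3s: DENY

Answer: AAADDDDDDD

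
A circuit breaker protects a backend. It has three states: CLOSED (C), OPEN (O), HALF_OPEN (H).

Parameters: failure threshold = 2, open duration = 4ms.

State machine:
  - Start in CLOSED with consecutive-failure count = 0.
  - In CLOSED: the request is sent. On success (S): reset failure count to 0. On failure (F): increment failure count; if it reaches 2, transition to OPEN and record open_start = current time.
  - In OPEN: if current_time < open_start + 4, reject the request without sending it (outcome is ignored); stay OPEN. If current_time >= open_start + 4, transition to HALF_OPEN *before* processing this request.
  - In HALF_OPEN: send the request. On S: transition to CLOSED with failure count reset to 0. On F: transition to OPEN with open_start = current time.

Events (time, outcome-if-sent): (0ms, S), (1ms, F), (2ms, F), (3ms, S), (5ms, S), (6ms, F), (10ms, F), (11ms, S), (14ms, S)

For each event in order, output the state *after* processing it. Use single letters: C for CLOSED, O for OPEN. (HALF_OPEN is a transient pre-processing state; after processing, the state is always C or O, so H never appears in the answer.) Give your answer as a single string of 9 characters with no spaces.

State after each event:
  event#1 t=0ms outcome=S: state=CLOSED
  event#2 t=1ms outcome=F: state=CLOSED
  event#3 t=2ms outcome=F: state=OPEN
  event#4 t=3ms outcome=S: state=OPEN
  event#5 t=5ms outcome=S: state=OPEN
  event#6 t=6ms outcome=F: state=OPEN
  event#7 t=10ms outcome=F: state=OPEN
  event#8 t=11ms outcome=S: state=OPEN
  event#9 t=14ms outcome=S: state=CLOSED

Answer: CCOOOOOOC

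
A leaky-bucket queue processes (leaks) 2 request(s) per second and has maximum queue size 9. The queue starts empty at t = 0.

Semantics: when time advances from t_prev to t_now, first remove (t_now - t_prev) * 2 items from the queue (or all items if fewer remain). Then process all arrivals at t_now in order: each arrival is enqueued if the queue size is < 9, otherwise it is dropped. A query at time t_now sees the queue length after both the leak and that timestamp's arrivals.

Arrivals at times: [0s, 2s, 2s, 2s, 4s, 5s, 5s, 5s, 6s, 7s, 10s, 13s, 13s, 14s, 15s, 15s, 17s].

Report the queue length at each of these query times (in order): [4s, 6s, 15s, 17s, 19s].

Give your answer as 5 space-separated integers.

Queue lengths at query times:
  query t=4s: backlog = 1
  query t=6s: backlog = 2
  query t=15s: backlog = 2
  query t=17s: backlog = 1
  query t=19s: backlog = 0

Answer: 1 2 2 1 0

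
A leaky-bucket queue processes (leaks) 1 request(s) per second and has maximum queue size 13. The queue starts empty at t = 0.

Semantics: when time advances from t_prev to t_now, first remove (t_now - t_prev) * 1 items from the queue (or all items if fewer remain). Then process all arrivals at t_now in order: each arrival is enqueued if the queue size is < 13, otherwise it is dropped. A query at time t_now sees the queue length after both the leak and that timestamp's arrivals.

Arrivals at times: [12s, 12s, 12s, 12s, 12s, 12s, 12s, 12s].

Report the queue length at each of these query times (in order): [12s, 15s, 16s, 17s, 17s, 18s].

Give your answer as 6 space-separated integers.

Queue lengths at query times:
  query t=12s: backlog = 8
  query t=15s: backlog = 5
  query t=16s: backlog = 4
  query t=17s: backlog = 3
  query t=17s: backlog = 3
  query t=18s: backlog = 2

Answer: 8 5 4 3 3 2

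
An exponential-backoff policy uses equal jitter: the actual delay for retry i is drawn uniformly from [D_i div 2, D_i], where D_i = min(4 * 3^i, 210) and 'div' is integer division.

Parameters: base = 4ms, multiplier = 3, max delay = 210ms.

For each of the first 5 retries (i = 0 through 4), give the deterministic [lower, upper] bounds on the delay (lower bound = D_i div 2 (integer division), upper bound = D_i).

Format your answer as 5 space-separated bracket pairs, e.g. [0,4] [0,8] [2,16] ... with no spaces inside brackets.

Answer: [2,4] [6,12] [18,36] [54,108] [105,210]

Derivation:
Computing bounds per retry:
  i=0: D_i=min(4*3^0,210)=4, bounds=[2,4]
  i=1: D_i=min(4*3^1,210)=12, bounds=[6,12]
  i=2: D_i=min(4*3^2,210)=36, bounds=[18,36]
  i=3: D_i=min(4*3^3,210)=108, bounds=[54,108]
  i=4: D_i=min(4*3^4,210)=210, bounds=[105,210]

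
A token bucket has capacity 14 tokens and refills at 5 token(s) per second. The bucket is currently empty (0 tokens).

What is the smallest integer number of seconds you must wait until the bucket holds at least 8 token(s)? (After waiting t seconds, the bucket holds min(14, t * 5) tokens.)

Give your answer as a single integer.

Need t * 5 >= 8, so t >= 8/5.
Smallest integer t = ceil(8/5) = 2.

Answer: 2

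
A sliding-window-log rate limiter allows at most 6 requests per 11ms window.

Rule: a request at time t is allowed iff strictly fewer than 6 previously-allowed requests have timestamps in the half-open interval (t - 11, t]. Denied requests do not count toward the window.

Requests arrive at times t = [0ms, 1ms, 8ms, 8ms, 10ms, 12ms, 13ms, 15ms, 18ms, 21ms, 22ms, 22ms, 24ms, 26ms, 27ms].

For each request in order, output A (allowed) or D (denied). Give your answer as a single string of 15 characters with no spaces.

Tracking allowed requests in the window:
  req#1 t=0ms: ALLOW
  req#2 t=1ms: ALLOW
  req#3 t=8ms: ALLOW
  req#4 t=8ms: ALLOW
  req#5 t=10ms: ALLOW
  req#6 t=12ms: ALLOW
  req#7 t=13ms: ALLOW
  req#8 t=15ms: ALLOW
  req#9 t=18ms: DENY
  req#10 t=21ms: ALLOW
  req#11 t=22ms: ALLOW
  req#12 t=22ms: ALLOW
  req#13 t=24ms: ALLOW
  req#14 t=26ms: ALLOW
  req#15 t=27ms: ALLOW

Answer: AAAAAAAADAAAAAA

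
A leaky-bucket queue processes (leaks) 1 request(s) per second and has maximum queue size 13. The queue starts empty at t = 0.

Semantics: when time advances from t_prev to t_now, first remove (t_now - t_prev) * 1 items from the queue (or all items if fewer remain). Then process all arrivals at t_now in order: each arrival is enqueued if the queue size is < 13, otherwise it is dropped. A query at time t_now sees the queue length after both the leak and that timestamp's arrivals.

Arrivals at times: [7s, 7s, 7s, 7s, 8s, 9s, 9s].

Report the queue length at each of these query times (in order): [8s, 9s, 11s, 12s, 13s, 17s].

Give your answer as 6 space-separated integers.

Queue lengths at query times:
  query t=8s: backlog = 4
  query t=9s: backlog = 5
  query t=11s: backlog = 3
  query t=12s: backlog = 2
  query t=13s: backlog = 1
  query t=17s: backlog = 0

Answer: 4 5 3 2 1 0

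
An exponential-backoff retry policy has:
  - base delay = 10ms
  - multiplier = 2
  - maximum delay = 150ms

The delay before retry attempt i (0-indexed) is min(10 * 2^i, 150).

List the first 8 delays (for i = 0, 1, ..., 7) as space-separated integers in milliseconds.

Answer: 10 20 40 80 150 150 150 150

Derivation:
Computing each delay:
  i=0: min(10*2^0, 150) = 10
  i=1: min(10*2^1, 150) = 20
  i=2: min(10*2^2, 150) = 40
  i=3: min(10*2^3, 150) = 80
  i=4: min(10*2^4, 150) = 150
  i=5: min(10*2^5, 150) = 150
  i=6: min(10*2^6, 150) = 150
  i=7: min(10*2^7, 150) = 150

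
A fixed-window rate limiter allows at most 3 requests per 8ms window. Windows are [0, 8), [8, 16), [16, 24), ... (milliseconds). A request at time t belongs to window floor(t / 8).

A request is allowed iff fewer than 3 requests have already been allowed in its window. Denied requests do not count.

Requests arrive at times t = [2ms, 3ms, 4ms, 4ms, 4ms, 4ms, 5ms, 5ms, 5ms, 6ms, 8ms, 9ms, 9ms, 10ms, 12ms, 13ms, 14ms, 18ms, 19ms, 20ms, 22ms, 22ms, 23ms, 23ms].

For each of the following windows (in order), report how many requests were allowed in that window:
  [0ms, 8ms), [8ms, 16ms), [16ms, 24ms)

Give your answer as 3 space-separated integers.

Answer: 3 3 3

Derivation:
Processing requests:
  req#1 t=2ms (window 0): ALLOW
  req#2 t=3ms (window 0): ALLOW
  req#3 t=4ms (window 0): ALLOW
  req#4 t=4ms (window 0): DENY
  req#5 t=4ms (window 0): DENY
  req#6 t=4ms (window 0): DENY
  req#7 t=5ms (window 0): DENY
  req#8 t=5ms (window 0): DENY
  req#9 t=5ms (window 0): DENY
  req#10 t=6ms (window 0): DENY
  req#11 t=8ms (window 1): ALLOW
  req#12 t=9ms (window 1): ALLOW
  req#13 t=9ms (window 1): ALLOW
  req#14 t=10ms (window 1): DENY
  req#15 t=12ms (window 1): DENY
  req#16 t=13ms (window 1): DENY
  req#17 t=14ms (window 1): DENY
  req#18 t=18ms (window 2): ALLOW
  req#19 t=19ms (window 2): ALLOW
  req#20 t=20ms (window 2): ALLOW
  req#21 t=22ms (window 2): DENY
  req#22 t=22ms (window 2): DENY
  req#23 t=23ms (window 2): DENY
  req#24 t=23ms (window 2): DENY

Allowed counts by window: 3 3 3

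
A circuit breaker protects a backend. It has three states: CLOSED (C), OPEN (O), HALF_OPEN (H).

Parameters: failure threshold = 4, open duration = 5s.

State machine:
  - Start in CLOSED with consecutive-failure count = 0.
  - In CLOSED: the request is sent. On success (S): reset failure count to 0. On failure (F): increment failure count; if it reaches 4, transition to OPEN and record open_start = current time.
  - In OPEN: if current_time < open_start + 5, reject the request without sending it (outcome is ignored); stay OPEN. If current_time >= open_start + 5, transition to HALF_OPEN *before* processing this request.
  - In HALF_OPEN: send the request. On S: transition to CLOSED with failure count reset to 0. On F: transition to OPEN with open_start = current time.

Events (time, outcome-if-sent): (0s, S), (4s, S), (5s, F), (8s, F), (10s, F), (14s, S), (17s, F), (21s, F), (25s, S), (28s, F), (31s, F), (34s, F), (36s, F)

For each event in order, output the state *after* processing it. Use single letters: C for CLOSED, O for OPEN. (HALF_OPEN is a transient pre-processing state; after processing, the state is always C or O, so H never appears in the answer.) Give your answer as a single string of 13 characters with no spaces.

Answer: CCCCCCCCCCCCO

Derivation:
State after each event:
  event#1 t=0s outcome=S: state=CLOSED
  event#2 t=4s outcome=S: state=CLOSED
  event#3 t=5s outcome=F: state=CLOSED
  event#4 t=8s outcome=F: state=CLOSED
  event#5 t=10s outcome=F: state=CLOSED
  event#6 t=14s outcome=S: state=CLOSED
  event#7 t=17s outcome=F: state=CLOSED
  event#8 t=21s outcome=F: state=CLOSED
  event#9 t=25s outcome=S: state=CLOSED
  event#10 t=28s outcome=F: state=CLOSED
  event#11 t=31s outcome=F: state=CLOSED
  event#12 t=34s outcome=F: state=CLOSED
  event#13 t=36s outcome=F: state=OPEN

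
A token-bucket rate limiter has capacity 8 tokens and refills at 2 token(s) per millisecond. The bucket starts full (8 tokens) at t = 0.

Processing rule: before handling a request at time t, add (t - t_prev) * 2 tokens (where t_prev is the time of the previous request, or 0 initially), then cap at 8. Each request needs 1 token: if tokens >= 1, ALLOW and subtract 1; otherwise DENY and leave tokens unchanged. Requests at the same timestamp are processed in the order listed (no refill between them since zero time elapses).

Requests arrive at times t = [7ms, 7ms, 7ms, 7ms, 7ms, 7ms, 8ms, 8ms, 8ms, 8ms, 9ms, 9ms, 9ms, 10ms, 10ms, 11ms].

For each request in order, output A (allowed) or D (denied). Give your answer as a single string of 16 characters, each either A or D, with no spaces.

Answer: AAAAAAAAAAAADAAA

Derivation:
Simulating step by step:
  req#1 t=7ms: ALLOW
  req#2 t=7ms: ALLOW
  req#3 t=7ms: ALLOW
  req#4 t=7ms: ALLOW
  req#5 t=7ms: ALLOW
  req#6 t=7ms: ALLOW
  req#7 t=8ms: ALLOW
  req#8 t=8ms: ALLOW
  req#9 t=8ms: ALLOW
  req#10 t=8ms: ALLOW
  req#11 t=9ms: ALLOW
  req#12 t=9ms: ALLOW
  req#13 t=9ms: DENY
  req#14 t=10ms: ALLOW
  req#15 t=10ms: ALLOW
  req#16 t=11ms: ALLOW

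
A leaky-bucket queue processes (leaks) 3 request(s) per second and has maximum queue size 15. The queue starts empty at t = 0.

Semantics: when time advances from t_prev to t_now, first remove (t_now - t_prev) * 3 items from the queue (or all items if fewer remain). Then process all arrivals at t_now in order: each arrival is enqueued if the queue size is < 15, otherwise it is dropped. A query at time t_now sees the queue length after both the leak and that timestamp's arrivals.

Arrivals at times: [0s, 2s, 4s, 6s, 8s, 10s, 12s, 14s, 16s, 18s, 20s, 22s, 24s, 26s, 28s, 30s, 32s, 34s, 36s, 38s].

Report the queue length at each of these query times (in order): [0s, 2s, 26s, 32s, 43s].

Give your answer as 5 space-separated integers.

Answer: 1 1 1 1 0

Derivation:
Queue lengths at query times:
  query t=0s: backlog = 1
  query t=2s: backlog = 1
  query t=26s: backlog = 1
  query t=32s: backlog = 1
  query t=43s: backlog = 0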